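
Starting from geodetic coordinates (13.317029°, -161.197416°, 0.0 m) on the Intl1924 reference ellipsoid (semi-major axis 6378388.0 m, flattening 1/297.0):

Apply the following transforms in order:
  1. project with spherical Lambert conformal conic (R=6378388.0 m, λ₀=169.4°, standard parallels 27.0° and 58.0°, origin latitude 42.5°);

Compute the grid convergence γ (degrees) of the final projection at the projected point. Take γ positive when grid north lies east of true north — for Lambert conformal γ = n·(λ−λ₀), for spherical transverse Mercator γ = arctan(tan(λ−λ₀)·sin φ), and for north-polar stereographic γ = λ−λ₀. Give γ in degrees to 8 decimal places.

start: φ=13.317029°, λ=-161.197416°, h=0.000 m
→ into lcc (λ₀=169.4°): φ=13.31702900°, λ−λ₀=29.40258400°
convergence γ = 20.11781528°

20.11781528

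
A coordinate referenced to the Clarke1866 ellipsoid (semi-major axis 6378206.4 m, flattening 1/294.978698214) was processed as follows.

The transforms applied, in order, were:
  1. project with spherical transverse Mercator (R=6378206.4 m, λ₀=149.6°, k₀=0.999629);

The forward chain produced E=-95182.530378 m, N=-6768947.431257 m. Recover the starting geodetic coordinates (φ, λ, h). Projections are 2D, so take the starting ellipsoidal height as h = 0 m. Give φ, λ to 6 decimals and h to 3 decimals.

φ=-60.816961°, λ=147.845662°, h=0.000 m

start: E=-95182.5304, N=-6768947.4313 m
→ tm⁻¹: φ=-60.81696100°, λ=147.84566200°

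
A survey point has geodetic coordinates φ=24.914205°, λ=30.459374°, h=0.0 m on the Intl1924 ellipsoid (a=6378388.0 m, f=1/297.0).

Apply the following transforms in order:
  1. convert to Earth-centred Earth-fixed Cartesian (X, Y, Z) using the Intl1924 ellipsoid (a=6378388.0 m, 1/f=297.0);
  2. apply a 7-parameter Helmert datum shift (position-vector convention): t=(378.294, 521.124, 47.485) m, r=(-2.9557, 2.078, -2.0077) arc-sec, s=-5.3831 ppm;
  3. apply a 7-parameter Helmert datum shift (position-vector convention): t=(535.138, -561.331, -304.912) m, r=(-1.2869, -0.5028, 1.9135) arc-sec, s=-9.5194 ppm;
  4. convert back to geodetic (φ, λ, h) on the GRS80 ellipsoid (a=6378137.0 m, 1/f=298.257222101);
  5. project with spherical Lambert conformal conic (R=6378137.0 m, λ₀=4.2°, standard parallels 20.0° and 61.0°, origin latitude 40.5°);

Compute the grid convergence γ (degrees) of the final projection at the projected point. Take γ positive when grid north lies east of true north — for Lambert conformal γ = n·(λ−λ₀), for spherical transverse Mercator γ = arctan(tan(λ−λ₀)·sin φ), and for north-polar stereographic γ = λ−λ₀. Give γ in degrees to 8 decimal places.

17.44464771

start: φ=24.914205°, λ=30.459374°, h=0.000 m
→ ECEF (a=6378388.000, f=1/297.0): X=4989420.9345, Y=2934230.2189, Z=2670493.9202
→ Helmert 7p (PV): X=4989827.8340, Y=2934725.2499, Z=2670434.7181
→ Helmert 7p (PV): X=4990281.7374, Y=2934198.9327, Z=2670098.2387
→ geod (Bowring, a=6378137.000): φ=24.90757565°, λ=30.45478822°, h=726.7722 m
→ into lcc (λ₀=4.2°): φ=24.90757565°, λ−λ₀=26.25478822°
convergence γ = 17.44464771°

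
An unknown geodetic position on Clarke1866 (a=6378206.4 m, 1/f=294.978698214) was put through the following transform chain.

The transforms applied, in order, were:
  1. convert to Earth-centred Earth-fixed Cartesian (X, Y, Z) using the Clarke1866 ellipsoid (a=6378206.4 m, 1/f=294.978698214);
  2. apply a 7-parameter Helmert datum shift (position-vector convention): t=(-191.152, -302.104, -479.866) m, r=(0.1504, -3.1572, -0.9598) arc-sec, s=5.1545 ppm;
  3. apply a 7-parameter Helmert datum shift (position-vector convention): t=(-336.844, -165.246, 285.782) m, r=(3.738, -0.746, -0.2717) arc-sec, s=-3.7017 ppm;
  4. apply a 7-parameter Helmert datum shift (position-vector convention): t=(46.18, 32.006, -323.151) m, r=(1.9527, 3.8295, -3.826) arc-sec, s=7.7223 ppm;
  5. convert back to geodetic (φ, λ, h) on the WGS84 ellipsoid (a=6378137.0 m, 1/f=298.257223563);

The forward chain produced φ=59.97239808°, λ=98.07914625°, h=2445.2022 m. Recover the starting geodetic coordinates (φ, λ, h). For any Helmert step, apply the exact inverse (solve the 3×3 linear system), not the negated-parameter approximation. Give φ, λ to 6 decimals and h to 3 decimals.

φ=59.972154°, λ=98.070492°, h=3124.693 m

start: φ=59.972398°, λ=98.079146°, h=2445.202 m
→ ECEF (a=6378137.000, f=1/298.257223563): X=-449870.1184, Y=3169220.7926, Z=5501055.9173
→ Helmert⁻¹: X=-450073.7463, Y=3169208.0455, Z=5501298.2266
→ Helmert⁻¹: X=-449722.8466, Y=3169484.1218, Z=5500976.9958
→ Helmert⁻¹: X=-449459.9194, Y=3169771.8072, Z=5501433.0731
→ geod (Bowring, a=6378206.400): φ=59.97215400°, λ=98.07049200°, h=3124.6930 m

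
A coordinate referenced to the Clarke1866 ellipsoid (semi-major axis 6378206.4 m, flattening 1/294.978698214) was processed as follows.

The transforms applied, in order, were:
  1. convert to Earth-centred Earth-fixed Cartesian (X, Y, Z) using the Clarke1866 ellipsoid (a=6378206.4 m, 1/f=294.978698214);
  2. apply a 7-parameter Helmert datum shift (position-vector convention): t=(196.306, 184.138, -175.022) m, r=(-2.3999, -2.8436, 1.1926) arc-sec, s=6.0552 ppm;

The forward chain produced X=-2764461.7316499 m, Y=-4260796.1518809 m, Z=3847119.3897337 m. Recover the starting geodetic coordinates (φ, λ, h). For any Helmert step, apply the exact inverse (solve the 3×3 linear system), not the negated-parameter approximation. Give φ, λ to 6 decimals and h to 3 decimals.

start: X=-2764461.7316, Y=-4260796.1519, Z=3847119.3897 m
→ Helmert⁻¹: X=-2764612.8948, Y=-4260983.2673, Z=3847259.6524
→ geod (Bowring, a=6378206.400): φ=37.32924500°, λ=-122.97633000°, h=1551.7000 m

φ=37.329245°, λ=-122.976330°, h=1551.700 m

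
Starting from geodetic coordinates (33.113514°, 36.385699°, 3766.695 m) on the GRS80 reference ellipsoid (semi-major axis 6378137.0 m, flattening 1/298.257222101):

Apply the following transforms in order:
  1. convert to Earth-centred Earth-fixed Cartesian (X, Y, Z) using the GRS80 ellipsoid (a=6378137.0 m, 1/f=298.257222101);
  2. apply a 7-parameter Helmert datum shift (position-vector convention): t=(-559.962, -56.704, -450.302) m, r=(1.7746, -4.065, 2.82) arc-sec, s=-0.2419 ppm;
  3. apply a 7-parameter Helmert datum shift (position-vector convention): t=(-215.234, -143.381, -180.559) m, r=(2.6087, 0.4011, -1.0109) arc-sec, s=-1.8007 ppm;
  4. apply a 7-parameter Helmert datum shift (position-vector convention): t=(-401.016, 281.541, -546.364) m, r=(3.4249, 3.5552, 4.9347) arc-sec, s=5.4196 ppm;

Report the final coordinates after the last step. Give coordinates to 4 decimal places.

start: φ=33.113514°, λ=36.385699°, h=3766.695 m
→ ECEF (a=6378137.000, f=1/298.257222101): X=4307588.0661, Y=3174168.5359, Z=3466567.8806
→ Helmert 7p (PV): X=4306915.3477, Y=3174140.1317, Z=3466228.9415
→ Helmert 7p (PV): X=4306714.6550, Y=3173926.0884, Z=3466073.9101
→ Helmert 7p (PV): X=4306320.7879, Y=3174270.3134, Z=3465524.8008

X=4306320.7879 m, Y=3174270.3134 m, Z=3465524.8008 m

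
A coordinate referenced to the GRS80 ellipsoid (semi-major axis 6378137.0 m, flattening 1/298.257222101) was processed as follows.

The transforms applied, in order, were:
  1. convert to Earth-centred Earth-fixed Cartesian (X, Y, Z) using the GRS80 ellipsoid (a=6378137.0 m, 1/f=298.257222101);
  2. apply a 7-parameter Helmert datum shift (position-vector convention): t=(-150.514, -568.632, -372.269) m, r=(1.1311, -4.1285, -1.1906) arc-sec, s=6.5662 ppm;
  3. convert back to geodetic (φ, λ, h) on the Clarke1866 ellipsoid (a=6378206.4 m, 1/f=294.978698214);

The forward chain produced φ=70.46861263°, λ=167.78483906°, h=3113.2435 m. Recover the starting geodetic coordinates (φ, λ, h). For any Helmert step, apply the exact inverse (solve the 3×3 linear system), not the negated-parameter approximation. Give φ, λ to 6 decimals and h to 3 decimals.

φ=70.469656°, λ=167.767896°, h=3271.789 m

start: φ=70.468613°, λ=167.784839°, h=3113.243 m
→ ECEF (a=6378206.400, f=1/294.978698214): X=-2091415.7075, Y=452759.3900, Z=5991470.1404
→ Helmert⁻¹: X=-2091134.1488, Y=453345.8326, Z=5991842.4351
→ geod (Bowring, a=6378137.000): φ=70.46965600°, λ=167.76789600°, h=3271.7890 m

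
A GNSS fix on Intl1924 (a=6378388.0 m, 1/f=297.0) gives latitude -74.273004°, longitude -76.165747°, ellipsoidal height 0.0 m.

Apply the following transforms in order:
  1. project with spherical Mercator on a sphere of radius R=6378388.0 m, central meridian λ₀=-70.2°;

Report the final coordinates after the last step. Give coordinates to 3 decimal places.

E=-664130.053 m, N=-12627224.851 m

start: φ=-74.273004°, λ=-76.165747°, h=0.000 m
→ merc (R=6378388.0, λ₀=-70.2°): E=-664130.0528, N=-12627224.8509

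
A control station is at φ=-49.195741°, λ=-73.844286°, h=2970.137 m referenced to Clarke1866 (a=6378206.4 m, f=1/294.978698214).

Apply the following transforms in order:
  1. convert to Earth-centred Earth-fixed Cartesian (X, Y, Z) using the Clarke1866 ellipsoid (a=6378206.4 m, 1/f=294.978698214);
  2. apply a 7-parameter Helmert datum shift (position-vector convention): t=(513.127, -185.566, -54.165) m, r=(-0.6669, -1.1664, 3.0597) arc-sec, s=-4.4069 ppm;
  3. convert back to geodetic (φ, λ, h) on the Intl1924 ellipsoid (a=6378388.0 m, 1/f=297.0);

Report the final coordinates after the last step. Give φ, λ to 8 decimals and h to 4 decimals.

φ=-49.19230450°, λ=-73.83708711°, h=2927.3345 m

start: φ=-49.195741°, λ=-73.844286°, h=2970.137 m
→ ECEF (a=6378206.400, f=1/294.978698214): X=1162539.2798, Y=-4013061.6284, Z=-4806856.0415
→ Helmert 7p (PV): X=1163133.9945, Y=-4013227.8059, Z=-4806869.4741
→ geod (Bowring, a=6378388.000): φ=-49.19230450°, λ=-73.83708711°, h=2927.3345 m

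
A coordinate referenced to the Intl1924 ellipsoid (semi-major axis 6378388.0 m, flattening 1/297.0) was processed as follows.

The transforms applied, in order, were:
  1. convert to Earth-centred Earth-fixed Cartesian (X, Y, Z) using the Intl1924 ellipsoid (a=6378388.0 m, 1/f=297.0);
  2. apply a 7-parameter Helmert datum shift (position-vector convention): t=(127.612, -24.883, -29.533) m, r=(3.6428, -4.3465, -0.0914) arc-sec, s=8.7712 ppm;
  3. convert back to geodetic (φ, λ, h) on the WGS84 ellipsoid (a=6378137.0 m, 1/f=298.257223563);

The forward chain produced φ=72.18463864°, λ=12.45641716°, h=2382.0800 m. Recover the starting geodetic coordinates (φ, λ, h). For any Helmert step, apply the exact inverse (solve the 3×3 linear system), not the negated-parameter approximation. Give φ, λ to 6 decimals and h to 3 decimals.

start: φ=72.184639°, λ=12.456417°, h=2382.080 m
→ ECEF (a=6378137.000, f=1/298.257223563): X=1911978.5106, Y=422349.8341, Z=6052289.3201
→ Helmert⁻¹: X=1911961.4773, Y=422478.7466, Z=6052218.0165
→ geod (Bowring, a=6378388.000): φ=72.18482600°, λ=12.46020800°, h=2149.4050 m

φ=72.184826°, λ=12.460208°, h=2149.405 m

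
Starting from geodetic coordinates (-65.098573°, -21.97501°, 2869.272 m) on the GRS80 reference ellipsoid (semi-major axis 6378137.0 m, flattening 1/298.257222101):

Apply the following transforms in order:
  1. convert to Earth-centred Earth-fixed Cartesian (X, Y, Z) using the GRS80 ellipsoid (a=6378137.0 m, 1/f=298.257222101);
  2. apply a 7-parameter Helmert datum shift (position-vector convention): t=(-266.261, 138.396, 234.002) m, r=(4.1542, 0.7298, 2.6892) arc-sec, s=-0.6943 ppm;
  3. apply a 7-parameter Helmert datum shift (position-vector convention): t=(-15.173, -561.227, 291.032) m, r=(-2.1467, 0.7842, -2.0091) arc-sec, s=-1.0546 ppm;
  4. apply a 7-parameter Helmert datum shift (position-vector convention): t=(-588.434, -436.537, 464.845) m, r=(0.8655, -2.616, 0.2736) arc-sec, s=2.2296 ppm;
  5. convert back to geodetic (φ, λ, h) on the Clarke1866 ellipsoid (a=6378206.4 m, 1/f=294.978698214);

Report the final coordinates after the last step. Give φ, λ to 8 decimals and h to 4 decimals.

start: φ=-65.098573°, λ=-21.975010°, h=2869.272 m
→ ECEF (a=6378137.000, f=1/298.257222101): X=2498460.9573, Y=-1008176.3677, Z=-5764948.4705
→ Helmert 7p (PV): X=2498185.7085, Y=-1007888.5911, Z=-5764739.6106
→ Helmert 7p (PV): X=2498136.1667, Y=-1008533.0849, Z=-5764441.5074
→ Helmert 7p (PV): X=2497627.7493, Y=-1008944.3688, Z=-5763962.0635
→ geod (Bowring, a=6378206.400): φ=-65.10042703°, λ=-21.99679046°, h=1896.5364 m

φ=-65.10042703°, λ=-21.99679046°, h=1896.5364 m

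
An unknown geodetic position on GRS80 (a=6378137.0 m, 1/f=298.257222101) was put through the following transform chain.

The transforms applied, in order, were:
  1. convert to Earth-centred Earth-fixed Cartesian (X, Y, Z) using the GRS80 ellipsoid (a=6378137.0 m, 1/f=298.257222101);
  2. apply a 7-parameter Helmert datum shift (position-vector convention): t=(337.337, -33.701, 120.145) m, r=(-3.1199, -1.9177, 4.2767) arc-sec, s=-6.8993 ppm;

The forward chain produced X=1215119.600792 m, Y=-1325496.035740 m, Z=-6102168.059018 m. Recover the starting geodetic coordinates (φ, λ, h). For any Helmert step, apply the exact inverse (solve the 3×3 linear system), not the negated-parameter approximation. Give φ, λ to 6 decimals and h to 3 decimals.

φ=-73.688327°, λ=-47.495369°, h=3231.915 m

start: X=1215119.6008, Y=-1325496.0357, Z=-6102168.0590 m
→ Helmert⁻¹: X=1214706.4287, Y=-1325404.3628, Z=-6102361.6470
→ geod (Bowring, a=6378137.000): φ=-73.68832700°, λ=-47.49536900°, h=3231.9150 m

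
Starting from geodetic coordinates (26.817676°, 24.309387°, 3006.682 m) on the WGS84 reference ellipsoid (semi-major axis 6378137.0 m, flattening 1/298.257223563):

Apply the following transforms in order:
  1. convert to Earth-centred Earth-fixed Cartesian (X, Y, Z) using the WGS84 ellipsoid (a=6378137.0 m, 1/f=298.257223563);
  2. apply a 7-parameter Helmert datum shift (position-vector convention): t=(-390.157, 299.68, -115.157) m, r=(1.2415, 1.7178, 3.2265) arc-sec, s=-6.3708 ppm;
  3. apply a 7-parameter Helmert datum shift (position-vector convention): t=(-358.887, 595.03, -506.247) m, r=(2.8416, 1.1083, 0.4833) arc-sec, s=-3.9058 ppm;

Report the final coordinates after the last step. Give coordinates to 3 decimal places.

start: φ=26.817676°, λ=24.309387°, h=3006.682 m
→ ECEF (a=6378137.000, f=1/298.257223563): X=5193440.8911, Y=2345952.8786, Z=2861557.4810
→ Helmert 7p (PV): X=5193004.7826, Y=2346301.6275, Z=2861394.9623
→ Helmert 7p (PV): X=5192635.4899, Y=2346860.2413, Z=2860881.9600

X=5192635.490 m, Y=2346860.241 m, Z=2860881.960 m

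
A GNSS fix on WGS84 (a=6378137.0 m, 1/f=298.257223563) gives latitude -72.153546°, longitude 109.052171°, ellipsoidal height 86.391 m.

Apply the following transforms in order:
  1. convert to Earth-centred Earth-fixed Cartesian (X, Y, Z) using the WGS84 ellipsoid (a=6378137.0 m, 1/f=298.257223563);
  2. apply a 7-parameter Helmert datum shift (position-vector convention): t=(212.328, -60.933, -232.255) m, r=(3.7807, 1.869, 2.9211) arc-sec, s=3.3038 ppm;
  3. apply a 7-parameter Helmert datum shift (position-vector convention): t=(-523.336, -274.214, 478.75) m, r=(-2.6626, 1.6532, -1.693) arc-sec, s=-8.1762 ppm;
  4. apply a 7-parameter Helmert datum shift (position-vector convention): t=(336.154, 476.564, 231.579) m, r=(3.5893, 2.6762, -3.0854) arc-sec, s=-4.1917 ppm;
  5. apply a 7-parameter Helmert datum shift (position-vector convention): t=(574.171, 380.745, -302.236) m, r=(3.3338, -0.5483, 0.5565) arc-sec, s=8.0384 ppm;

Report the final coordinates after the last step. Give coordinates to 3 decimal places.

X=-639573.972 m, Y=1854029.308 m, Z=-6048769.456 m

start: φ=-72.153546°, λ=109.052171°, h=86.391 m
→ ECEF (a=6378137.000, f=1/298.257223563): X=-640019.9303, Y=1853269.1980, Z=-6049041.2874
→ Helmert 7p (PV): X=-639890.7742, Y=1853316.1993, Z=-6049253.7586
→ Helmert 7p (PV): X=-640442.1506, Y=1852953.9973, Z=-6048744.3436
→ Helmert 7p (PV): X=-640154.0745, Y=1853537.6305, Z=-6048446.8568
→ Helmert 7p (PV): X=-639573.9719, Y=1854029.3080, Z=-6048769.4558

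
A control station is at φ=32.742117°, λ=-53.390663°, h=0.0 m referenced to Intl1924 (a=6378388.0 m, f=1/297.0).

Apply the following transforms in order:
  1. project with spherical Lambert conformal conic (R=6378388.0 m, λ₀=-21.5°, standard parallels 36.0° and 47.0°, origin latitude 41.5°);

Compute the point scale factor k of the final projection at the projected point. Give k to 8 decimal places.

1.00684628

start: φ=32.742117°, λ=-53.390663°, h=0.000 m
→ into lcc (λ₀=-21.5°): φ=32.74211700°, λ−λ₀=-31.89066300°
scale k = 1.00684628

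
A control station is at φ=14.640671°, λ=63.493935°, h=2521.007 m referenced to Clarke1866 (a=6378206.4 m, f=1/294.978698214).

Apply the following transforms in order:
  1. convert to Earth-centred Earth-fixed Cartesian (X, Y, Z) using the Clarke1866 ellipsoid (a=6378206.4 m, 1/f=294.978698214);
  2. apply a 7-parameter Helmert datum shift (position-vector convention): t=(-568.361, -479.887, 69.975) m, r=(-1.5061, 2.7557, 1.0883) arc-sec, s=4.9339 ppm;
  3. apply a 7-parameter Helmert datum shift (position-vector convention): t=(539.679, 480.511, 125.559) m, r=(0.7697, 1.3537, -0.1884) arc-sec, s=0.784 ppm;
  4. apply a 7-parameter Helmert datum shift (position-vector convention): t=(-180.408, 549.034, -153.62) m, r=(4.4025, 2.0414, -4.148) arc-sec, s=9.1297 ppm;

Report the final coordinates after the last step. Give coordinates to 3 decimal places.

X=2755769.460 m, Y=5526380.309 m, Z=1602284.607 m

start: φ=14.640671°, λ=63.493935°, h=2521.007 m
→ ECEF (a=6378206.400, f=1/294.978698214): X=2755802.8359, Y=5525820.4818, Z=1602202.8623
→ Helmert 7p (PV): X=2755240.3217, Y=5525394.0979, Z=1602203.5762
→ Helmert 7p (PV): X=2755797.7228, Y=5525870.4454, Z=1602332.9275
→ Helmert 7p (PV): X=2755769.4595, Y=5526380.3088, Z=1602284.6068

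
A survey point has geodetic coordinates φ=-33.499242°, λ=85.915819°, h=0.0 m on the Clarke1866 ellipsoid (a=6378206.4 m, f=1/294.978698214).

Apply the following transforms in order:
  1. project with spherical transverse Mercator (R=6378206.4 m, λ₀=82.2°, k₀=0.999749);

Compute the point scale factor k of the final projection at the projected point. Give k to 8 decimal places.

1.00121215

start: φ=-33.499242°, λ=85.915819°, h=0.000 m
→ into tm (λ₀=82.2°): φ=-33.49924200°, λ−λ₀=3.71581900°
scale k = 1.00121215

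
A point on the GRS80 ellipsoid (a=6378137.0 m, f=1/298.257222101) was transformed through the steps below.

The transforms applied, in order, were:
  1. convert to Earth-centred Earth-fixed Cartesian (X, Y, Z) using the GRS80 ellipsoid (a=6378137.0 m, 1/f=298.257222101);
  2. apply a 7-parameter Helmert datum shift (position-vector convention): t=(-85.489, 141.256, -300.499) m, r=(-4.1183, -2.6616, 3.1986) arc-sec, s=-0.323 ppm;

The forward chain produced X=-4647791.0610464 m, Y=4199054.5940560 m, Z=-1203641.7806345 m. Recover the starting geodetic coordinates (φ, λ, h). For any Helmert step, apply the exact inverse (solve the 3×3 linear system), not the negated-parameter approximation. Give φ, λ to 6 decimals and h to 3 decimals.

φ=-10.945249°, λ=137.903190°, h=722.800 m

start: X=-4647791.0610, Y=4199054.5941, Z=-1203641.7806 m
→ Helmert⁻¹: X=-4647657.4840, Y=4199010.7898, Z=-1203197.8601
→ geod (Bowring, a=6378137.000): φ=-10.94524900°, λ=137.90319000°, h=722.8000 m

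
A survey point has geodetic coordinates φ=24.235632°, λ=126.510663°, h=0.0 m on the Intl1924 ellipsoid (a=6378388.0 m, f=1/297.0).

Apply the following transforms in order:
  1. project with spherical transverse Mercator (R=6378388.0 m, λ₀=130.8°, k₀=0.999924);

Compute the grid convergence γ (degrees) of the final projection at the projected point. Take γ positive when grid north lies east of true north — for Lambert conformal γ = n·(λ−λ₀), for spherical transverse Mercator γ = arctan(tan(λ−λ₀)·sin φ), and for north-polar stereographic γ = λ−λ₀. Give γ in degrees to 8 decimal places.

start: φ=24.235632°, λ=126.510663°, h=0.000 m
→ into tm (λ₀=130.8°): φ=24.23563200°, λ−λ₀=-4.28933700°
convergence γ = -1.76347045°

-1.76347045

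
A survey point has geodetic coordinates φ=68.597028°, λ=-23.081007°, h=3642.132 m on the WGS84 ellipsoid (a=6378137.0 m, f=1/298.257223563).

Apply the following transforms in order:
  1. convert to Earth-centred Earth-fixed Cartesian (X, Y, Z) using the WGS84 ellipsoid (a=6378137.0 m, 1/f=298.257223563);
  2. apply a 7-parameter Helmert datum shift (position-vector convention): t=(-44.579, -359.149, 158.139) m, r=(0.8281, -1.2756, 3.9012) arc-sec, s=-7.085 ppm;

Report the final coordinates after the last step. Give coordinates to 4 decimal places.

start: φ=68.597028°, λ=-23.081007°, h=3642.132 m
→ ECEF (a=6378137.000, f=1/298.257223563): X=2148688.4249, Y=-915651.5440, Z=5919107.7666
→ Helmert 7p (PV): X=2148609.3353, Y=-915987.3301, Z=5919233.5807

X=2148609.3353 m, Y=-915987.3301 m, Z=5919233.5807 m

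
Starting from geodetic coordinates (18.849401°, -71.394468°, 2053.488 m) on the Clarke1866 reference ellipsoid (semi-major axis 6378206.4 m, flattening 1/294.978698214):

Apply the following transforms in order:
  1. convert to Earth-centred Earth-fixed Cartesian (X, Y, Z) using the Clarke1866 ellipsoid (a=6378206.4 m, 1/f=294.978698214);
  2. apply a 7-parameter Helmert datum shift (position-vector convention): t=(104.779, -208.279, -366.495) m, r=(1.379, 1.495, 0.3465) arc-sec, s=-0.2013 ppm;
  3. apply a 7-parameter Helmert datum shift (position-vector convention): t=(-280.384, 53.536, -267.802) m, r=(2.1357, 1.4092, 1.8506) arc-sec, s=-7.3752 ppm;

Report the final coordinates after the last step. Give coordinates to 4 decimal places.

X=1927038.8690 m, Y=-5724675.7587 m, Z=2047346.6301 m

start: φ=18.849401°, λ=-71.394468°, h=2053.488 m
→ ECEF (a=6378206.400, f=1/294.978698214): X=1927139.2629, Y=-5724550.0230, Z=2048121.1231
→ Helmert 7p (PV): X=1927268.1152, Y=-5724767.6052, Z=2047701.9760
→ Helmert 7p (PV): X=1927038.8690, Y=-5724675.7587, Z=2047346.6301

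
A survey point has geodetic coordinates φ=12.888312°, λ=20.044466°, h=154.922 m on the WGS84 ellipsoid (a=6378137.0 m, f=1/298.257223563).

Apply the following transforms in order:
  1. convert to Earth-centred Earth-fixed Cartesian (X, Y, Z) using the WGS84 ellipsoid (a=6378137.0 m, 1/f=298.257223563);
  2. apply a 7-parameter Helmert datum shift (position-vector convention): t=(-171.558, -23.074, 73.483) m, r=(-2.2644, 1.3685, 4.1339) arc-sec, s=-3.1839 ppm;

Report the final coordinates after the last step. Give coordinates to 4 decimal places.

start: φ=12.888312°, λ=20.044466°, h=154.922 m
→ ECEF (a=6378137.000, f=1/298.257223563): X=5841955.3179, Y=2131433.7249, Z=1413397.7027
→ Helmert 7p (PV): X=5841731.8196, Y=2131536.4635, Z=1413404.5272

X=5841731.8196 m, Y=2131536.4635 m, Z=1413404.5272 m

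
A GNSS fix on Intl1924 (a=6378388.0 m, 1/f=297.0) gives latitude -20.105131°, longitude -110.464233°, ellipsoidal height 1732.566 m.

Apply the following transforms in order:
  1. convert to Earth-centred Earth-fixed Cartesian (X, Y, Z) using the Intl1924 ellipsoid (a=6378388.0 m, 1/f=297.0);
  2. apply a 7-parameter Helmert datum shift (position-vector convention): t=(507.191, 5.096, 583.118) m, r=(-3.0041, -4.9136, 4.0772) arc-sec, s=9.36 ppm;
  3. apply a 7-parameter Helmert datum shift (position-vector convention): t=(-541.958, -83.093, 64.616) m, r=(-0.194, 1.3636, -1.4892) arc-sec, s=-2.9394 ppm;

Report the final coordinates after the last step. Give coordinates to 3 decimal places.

start: φ=-20.105131°, λ=-110.464233°, h=1732.566 m
→ ECEF (a=6378388.000, f=1/297.0): X=-2095539.4265, Y=-5615458.7184, Z=-2179252.6503
→ Helmert 7p (PV): X=-2094888.9348, Y=-5615579.3452, Z=-2178658.0642
→ Helmert 7p (PV): X=-2095479.6814, Y=-5615632.8562, Z=-2178567.9135

X=-2095479.681 m, Y=-5615632.856 m, Z=-2178567.913 m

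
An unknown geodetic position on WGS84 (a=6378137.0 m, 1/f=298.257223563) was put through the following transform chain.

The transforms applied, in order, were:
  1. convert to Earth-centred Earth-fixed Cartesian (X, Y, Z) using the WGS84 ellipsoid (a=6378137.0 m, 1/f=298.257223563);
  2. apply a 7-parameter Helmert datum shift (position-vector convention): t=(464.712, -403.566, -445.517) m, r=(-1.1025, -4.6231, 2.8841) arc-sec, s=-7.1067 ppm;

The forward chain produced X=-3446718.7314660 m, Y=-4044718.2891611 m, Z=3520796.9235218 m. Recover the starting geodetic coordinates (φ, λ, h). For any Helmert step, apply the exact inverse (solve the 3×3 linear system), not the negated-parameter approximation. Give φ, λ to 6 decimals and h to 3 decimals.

start: X=-3446718.7315, Y=-4044718.2892, Z=3520796.9235 m
→ Helmert⁻¹: X=-3447185.5665, Y=-4044314.0865, Z=3521323.1112
→ geod (Bowring, a=6378137.000): φ=33.70734600°, λ=-130.44273300°, h=3305.2750 m

φ=33.707346°, λ=-130.442733°, h=3305.275 m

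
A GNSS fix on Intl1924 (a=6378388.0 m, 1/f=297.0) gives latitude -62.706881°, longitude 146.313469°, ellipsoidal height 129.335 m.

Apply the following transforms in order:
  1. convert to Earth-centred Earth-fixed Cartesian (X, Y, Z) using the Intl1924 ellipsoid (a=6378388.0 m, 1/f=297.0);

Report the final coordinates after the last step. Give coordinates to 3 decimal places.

X=-2440186.457 m, Y=1626573.421 m, Z=-5645311.178 m

start: φ=-62.706881°, λ=146.313469°, h=129.335 m
→ ECEF (a=6378388.000, f=1/297.0): X=-2440186.4568, Y=1626573.4207, Z=-5645311.1778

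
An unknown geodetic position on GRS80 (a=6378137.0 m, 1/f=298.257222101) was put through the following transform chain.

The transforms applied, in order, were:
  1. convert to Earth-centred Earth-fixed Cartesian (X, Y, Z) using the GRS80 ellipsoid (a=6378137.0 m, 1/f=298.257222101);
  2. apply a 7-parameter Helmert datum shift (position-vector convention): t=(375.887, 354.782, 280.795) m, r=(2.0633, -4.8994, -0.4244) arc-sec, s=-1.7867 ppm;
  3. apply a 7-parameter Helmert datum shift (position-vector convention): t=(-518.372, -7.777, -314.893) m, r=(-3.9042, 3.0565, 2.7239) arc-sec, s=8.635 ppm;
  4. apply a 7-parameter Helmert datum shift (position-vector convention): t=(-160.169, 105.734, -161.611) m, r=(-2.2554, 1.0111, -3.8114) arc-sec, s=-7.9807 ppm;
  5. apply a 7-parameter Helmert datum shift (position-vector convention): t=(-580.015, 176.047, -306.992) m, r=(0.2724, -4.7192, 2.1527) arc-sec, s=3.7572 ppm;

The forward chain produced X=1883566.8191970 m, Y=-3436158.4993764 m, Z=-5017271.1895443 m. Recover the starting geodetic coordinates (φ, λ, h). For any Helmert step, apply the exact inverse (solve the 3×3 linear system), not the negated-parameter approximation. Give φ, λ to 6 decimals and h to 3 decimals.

φ=-52.188228°, λ=-61.264540°, h=1517.810 m

start: X=1883566.8192, Y=-3436158.4994, Z=-5017271.1895 m
→ Helmert⁻¹: X=1883989.1062, Y=-3436347.9234, Z=-5016983.9141
→ Helmert⁻¹: X=1884252.4029, Y=-3436391.4083, Z=-5016890.6799
→ Helmert⁻¹: X=1884783.4583, Y=-3436283.8944, Z=-5016569.5821
→ Helmert⁻¹: X=1884298.8438, Y=-3436691.1241, Z=-5016869.7206
→ geod (Bowring, a=6378137.000): φ=-52.18822800°, λ=-61.26454000°, h=1517.8100 m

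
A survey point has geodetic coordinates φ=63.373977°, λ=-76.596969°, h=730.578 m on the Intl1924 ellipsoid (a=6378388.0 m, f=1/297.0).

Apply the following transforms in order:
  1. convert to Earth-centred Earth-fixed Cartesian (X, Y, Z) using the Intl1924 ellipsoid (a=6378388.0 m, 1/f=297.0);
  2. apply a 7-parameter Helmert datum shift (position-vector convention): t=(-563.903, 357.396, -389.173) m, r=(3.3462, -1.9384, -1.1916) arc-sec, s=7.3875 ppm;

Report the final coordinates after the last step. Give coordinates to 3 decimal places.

X=663849.537 m, Y=-2788291.588 m, Z=5679174.629 m

start: φ=63.373977°, λ=-76.596969°, h=730.578 m
→ ECEF (a=6378388.000, f=1/297.0): X=664478.0154, Y=-2788532.4054, Z=5679560.8380
→ Helmert 7p (PV): X=663849.5369, Y=-2788291.5877, Z=5679174.6291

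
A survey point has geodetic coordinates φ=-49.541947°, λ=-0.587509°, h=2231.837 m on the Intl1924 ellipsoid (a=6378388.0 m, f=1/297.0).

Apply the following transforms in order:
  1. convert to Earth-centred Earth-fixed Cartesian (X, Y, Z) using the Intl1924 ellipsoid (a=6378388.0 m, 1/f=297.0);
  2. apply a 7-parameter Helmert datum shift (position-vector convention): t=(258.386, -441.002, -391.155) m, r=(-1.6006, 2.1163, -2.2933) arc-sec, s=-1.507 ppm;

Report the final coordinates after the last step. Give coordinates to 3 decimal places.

X=4148389.776 m, Y=-43061.420 m, Z=-4832101.907 m

start: φ=-49.541947°, λ=-0.587509°, h=2231.837 m
→ ECEF (a=6378388.000, f=1/297.0): X=4148187.6875, Y=-42536.8682, Z=-4831675.8031
→ Helmert 7p (PV): X=4148389.7758, Y=-43061.4199, Z=-4832101.9075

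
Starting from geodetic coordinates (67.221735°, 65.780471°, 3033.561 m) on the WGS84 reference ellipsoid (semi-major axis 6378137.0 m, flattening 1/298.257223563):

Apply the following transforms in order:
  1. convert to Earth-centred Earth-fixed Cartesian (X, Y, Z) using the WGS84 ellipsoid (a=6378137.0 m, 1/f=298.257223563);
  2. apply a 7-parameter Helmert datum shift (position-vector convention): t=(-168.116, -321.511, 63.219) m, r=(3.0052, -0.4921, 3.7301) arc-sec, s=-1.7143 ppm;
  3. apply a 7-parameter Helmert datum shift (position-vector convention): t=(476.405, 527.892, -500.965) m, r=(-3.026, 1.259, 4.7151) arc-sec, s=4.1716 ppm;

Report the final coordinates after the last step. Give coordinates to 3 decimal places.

start: φ=67.221735°, λ=65.780471°, h=3033.561 m
→ ECEF (a=6378137.000, f=1/298.257223563): X=1016407.0141, Y=2259548.0600, Z=5860828.4946
→ Helmert 7p (PV): X=1016182.3115, Y=2259155.6662, Z=5860917.0120
→ Helmert 7p (PV): X=1016647.0864, Y=2259802.1947, Z=5860401.1508

X=1016647.086 m, Y=2259802.195 m, Z=5860401.151 m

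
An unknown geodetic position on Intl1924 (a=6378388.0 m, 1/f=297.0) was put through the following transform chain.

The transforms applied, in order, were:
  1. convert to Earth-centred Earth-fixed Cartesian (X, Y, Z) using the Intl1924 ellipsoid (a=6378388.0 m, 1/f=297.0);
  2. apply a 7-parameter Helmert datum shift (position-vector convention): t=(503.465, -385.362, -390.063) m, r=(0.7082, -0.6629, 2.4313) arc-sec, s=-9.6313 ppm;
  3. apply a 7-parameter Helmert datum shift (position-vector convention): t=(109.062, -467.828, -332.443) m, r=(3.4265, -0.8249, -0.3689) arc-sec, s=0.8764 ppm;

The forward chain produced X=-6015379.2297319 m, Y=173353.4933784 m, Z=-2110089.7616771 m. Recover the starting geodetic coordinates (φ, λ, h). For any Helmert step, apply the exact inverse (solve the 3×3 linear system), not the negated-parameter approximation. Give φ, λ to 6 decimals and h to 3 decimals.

start: X=-6015379.2297, Y=173353.4934, Z=-2110089.7617 m
→ Helmert⁻¹: X=-6015491.7679, Y=173775.3633, Z=-2109734.2991
→ Helmert⁻¹: X=-6016057.9007, Y=174226.0733, Z=-2109345.8157
→ geod (Bowring, a=6378388.000): φ=-19.43507500°, λ=178.34116800°, h=1483.0020 m

φ=-19.435075°, λ=178.341168°, h=1483.002 m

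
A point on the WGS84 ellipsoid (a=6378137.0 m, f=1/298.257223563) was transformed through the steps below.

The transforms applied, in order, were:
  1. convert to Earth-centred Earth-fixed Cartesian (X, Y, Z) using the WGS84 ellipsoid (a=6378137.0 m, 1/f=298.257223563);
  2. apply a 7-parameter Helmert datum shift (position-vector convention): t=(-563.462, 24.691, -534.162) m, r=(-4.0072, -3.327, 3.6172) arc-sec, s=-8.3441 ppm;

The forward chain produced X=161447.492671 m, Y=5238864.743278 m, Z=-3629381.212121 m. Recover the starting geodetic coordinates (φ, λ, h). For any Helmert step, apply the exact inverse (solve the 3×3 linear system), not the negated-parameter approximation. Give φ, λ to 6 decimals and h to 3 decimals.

start: X=161447.4927, Y=5238864.7433, Z=-3629381.2121 m
→ Helmert⁻¹: X=162045.6490, Y=5238951.4222, Z=-3628778.1641
→ geod (Bowring, a=6378137.000): φ=-34.87593800°, λ=88.22835300°, h=3837.1440 m

φ=-34.875938°, λ=88.228353°, h=3837.144 m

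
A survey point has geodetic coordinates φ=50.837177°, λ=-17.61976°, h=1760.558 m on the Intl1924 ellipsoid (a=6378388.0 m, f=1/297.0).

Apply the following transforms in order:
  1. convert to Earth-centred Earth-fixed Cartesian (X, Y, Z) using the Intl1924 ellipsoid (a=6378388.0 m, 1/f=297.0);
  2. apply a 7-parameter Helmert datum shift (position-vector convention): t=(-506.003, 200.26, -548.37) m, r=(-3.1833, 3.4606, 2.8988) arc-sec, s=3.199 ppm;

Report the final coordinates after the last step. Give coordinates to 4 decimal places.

X=3847593.4385 m, Y=-1221787.8576 m, Z=4923007.6983 m

start: φ=50.837177°, λ=-17.619760°, h=1760.558 m
→ ECEF (a=6378388.000, f=1/297.0): X=3847987.3509, Y=-1222114.2733, Z=4923586.0164
→ Helmert 7p (PV): X=3847593.4385, Y=-1221787.8576, Z=4923007.6983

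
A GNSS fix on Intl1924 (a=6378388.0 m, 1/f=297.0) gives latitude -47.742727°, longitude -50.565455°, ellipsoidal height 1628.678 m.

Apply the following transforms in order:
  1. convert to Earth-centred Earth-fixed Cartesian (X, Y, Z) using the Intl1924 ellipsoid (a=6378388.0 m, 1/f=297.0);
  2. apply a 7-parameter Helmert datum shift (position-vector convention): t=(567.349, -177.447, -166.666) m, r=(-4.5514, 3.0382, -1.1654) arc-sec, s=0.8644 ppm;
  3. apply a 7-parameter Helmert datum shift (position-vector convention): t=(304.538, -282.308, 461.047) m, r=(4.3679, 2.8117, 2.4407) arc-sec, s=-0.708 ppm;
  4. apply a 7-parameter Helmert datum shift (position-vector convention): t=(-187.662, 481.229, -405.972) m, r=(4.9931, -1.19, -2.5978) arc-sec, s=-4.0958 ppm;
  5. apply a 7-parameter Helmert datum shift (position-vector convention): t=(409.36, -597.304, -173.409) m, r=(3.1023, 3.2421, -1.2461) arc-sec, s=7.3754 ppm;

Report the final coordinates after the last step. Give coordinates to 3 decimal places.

start: φ=-47.742727°, λ=-50.565455°, h=1628.678 m
→ ECEF (a=6378388.000, f=1/297.0): X=2730220.1751, Y=-3319741.5948, Z=-4698980.8127
→ Helmert 7p (PV): X=2730701.9133, Y=-3320041.0241, Z=-4699118.5027
→ Helmert 7p (PV): X=2730979.7475, Y=-3320189.1603, Z=-4698761.6580
→ Helmert 7p (PV): X=2730766.1924, Y=-3319614.9840, Z=-4699213.0014
→ Helmert 7p (PV): X=2731101.7746, Y=-3320182.5905, Z=-4699513.9205

X=2731101.775 m, Y=-3320182.590 m, Z=-4699513.920 m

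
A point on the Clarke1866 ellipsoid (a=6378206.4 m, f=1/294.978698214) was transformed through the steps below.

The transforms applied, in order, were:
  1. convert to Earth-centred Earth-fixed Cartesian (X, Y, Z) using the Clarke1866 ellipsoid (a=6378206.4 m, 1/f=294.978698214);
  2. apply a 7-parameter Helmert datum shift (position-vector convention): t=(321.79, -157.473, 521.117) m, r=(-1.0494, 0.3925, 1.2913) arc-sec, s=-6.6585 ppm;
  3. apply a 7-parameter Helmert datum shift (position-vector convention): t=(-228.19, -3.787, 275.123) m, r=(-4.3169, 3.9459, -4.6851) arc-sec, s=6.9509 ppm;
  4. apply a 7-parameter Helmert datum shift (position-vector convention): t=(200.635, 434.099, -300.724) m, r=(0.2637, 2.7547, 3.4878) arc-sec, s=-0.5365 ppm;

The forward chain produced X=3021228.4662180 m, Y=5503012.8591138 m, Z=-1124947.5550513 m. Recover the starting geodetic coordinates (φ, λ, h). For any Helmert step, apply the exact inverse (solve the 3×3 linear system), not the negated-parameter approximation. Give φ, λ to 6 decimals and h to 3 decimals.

φ=-10.229831°, λ=61.233561°, h=-4.367 m

start: X=3021228.4662, Y=5503012.8591, Z=-1124947.5551 m
→ Helmert⁻¹: X=3021137.5155, Y=5502529.1891, Z=-1124614.1214
→ Helmert⁻¹: X=3021241.2346, Y=5502586.8922, Z=-1124708.4651
→ Helmert⁻¹: X=3020976.1502, Y=5502767.8176, Z=-1125203.3298
→ geod (Bowring, a=6378206.400): φ=-10.22983100°, λ=61.23356100°, h=-4.3670 m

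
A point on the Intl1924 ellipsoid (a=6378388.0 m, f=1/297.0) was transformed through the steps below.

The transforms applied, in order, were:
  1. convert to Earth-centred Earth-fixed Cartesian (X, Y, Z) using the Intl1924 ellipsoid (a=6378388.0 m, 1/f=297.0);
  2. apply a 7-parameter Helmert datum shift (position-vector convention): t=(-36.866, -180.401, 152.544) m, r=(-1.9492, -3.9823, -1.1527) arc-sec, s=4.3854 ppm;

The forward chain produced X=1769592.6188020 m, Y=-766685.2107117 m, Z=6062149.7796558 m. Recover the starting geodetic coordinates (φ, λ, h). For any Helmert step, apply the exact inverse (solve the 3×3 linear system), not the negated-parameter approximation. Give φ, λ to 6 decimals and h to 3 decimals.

φ=72.462664°, λ=-23.419430°, h=2457.340 m

start: X=1769592.6188, Y=-766685.2107, Z=6062149.7797 m
→ Helmert⁻¹: X=1769743.0442, Y=-766548.8433, Z=6061929.2397
→ geod (Bowring, a=6378388.000): φ=72.46266400°, λ=-23.41943000°, h=2457.3400 m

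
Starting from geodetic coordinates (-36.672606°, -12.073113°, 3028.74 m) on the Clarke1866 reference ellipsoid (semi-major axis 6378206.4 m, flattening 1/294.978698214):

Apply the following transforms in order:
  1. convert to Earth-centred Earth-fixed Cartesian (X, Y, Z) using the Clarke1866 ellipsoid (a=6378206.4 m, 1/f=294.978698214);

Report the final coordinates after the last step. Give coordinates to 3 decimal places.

start: φ=-36.672606°, λ=-12.073113°, h=3028.740 m
→ ECEF (a=6378206.400, f=1/294.978698214): X=5010985.9891, Y=-1071802.9987, Z=-3789931.6205

X=5010985.989 m, Y=-1071802.999 m, Z=-3789931.620 m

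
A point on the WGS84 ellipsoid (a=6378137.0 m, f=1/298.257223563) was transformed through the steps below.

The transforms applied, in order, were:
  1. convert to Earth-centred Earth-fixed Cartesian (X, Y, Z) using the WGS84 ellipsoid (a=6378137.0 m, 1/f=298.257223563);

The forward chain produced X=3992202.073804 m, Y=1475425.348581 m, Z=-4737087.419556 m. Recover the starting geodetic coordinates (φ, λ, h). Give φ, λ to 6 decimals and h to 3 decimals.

start: X=3992202.0738, Y=1475425.3486, Z=-4737087.4196 m
→ geod (Bowring, a=6378137.000): φ=-48.25252800°, λ=20.28314400°, h=1968.1670 m

φ=-48.252528°, λ=20.283144°, h=1968.167 m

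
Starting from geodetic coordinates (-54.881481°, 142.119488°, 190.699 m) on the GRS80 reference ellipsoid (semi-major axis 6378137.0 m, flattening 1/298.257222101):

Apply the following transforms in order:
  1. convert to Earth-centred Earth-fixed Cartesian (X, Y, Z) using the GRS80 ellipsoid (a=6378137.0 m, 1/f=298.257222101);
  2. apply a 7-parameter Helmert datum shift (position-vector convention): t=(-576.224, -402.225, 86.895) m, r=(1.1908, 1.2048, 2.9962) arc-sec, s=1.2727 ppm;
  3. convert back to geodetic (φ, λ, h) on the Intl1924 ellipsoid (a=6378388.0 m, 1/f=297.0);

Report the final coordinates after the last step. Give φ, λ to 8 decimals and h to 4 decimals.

φ=-54.87981123°, λ=142.13069965°, h=57.2259 m

start: φ=-54.881481°, λ=142.119488°, h=190.699 m
→ ECEF (a=6378137.000, f=1/298.257222101): X=-2902627.3963, Y=2258048.6123, Z=-5193960.6687
→ Helmert 7p (PV): X=-2903270.4531, Y=2257637.0831, Z=-5193850.3935
→ geod (Bowring, a=6378388.000): φ=-54.87981123°, λ=142.13069965°, h=57.2259 m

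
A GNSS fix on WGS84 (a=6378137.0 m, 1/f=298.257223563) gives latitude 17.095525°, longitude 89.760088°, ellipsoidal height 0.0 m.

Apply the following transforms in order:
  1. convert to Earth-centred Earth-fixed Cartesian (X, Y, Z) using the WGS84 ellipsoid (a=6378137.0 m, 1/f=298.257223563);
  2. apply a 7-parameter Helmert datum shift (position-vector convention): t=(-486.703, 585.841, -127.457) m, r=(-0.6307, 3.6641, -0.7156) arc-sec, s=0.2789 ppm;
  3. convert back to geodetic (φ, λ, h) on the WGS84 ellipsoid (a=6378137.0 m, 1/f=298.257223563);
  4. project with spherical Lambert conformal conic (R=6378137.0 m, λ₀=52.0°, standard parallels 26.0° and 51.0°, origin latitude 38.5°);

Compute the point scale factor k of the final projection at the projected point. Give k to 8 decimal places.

1.04446842

start: φ=17.095525°, λ=89.760088°, h=0.000 m
→ ECEF (a=6378137.000, f=1/298.257223563): X=25534.1765, Y=6098035.9204, Z=1862940.6230
→ Helmert 7p (PV): X=25101.7301, Y=6098629.0699, Z=1862794.5859
→ geod (Bowring, a=6378137.000): φ=17.09269321°, λ=89.76417404°, h=522.2987 m
→ into lcc (λ₀=52.0°): φ=17.09269321°, λ−λ₀=37.76417404°
scale k = 1.04446842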